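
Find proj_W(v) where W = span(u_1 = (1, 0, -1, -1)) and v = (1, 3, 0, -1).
proj_W(v) = (2/3, 0, -2/3, -2/3)

Set up U = [u_1 | ... | u_1] ∈ R^(4×1). The projector onto W = col(U) is P = U (U^T U)^(-1) U^T.
Compute U^T U =
  [3],
and U^T v = (2).
Solve U^T U · c = U^T v for the coefficients: c = (2/3). The projection is proj_W(v) = U c.
Check: (v - proj_W(v)) · u_1 = 0  (should be 0).
Result: proj_W(v) = (2/3, 0, -2/3, -2/3).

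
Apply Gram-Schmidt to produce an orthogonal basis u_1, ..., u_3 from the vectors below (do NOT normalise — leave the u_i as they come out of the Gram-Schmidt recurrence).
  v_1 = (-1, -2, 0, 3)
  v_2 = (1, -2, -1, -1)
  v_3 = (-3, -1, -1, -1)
Orthogonal basis:
  u_1 = (-1, -2, 0, 3)
  u_2 = (1, -2, -1, -1)
  u_3 = (-3, -3/7, -6/7, -9/7)

Apply the Gram-Schmidt recurrence
  u_1 = v_1
  u_i = v_i − Σ_{j<i} ((v_i · u_j) / (u_j · u_j)) · u_j.

Step by step this gives:
  u_1 = (-1, -2, 0, 3)
  u_2 = (1, -2, -1, -1)
  u_3 = (-3, -3/7, -6/7, -9/7)

Orthogonality check:
  u_2 · u_1 = 0 (should be 0)
  u_3 · u_1 = 0 (should be 0)
  u_3 · u_2 = 0 (should be 0)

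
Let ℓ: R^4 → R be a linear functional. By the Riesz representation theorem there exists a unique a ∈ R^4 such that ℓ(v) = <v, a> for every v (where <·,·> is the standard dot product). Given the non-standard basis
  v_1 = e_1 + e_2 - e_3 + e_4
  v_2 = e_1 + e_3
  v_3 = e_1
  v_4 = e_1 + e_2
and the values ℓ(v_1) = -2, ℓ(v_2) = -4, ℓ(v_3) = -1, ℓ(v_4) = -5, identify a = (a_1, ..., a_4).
a = (-1, -4, -3, 0)

Write a = (a_1, ..., a_4) in the standard basis. For each basis vector v_i, ℓ(v_i) = <v_i, a> is a linear equation in the a_j's. Collect the n equations into a matrix system V a = ℓ, where row i of V is v_i (expressed in the standard basis). Since V is invertible (lower-triangular with 1s on the diagonal, up to permutation), solve by back-substitution:
  V =
[[1, 1, -1, 1],
 [1, 0, 1, 0],
 [1, 0, 0, 0],
 [1, 1, 0, 0]]
  V a = (-2, -4, -1, -5)
Solving gives a = (-1, -4, -3, 0).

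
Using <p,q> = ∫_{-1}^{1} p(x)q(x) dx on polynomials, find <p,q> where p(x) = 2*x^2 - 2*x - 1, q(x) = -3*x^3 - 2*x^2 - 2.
<p,q> = 52/15

Expand the product: p(x)·q(x) = -6*x^5 + 2*x^4 + 7*x^3 - 2*x^2 + 4*x + 2.
∫_{-1}^{1} of each monomial x^k gives [2/(k+1) if k even, 0 if k odd]. Integrating term-by-term (or equivalently evaluating the antiderivative F(x) = -x^6 + 2*x^5/5 + 7*x^4/4 - 2*x^3/3 + 2*x^2 + 2*x at the endpoints):
  F(1) − F(−1) = 269/60 − (61/60) = 52/15.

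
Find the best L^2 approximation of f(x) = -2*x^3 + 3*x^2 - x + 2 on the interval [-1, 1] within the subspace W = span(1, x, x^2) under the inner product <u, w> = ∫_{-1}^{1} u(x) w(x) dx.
g(x) = 3*x^2 - 11*x/5 + 2

The best approximation g ∈ W is the orthogonal projection of f onto W. Writing g = a_0 + a_1 x + a_2 x^2, the coefficients solve the normal equations G · a = b where
  G_{ij} = <φ_i, φ_j> and b_i = <f, φ_i>, with φ_0 = 1, φ_1 = x, φ_2 = x^2.
G =
  [2, 0, 2/3]
  [0, 2/3, 0]
  [2/3, 0, 2/5],
b = (6, -22/15, 38/15).
Solving gives a_0 = 2, a_1 = -11/5, a_2 = 3, so
  g(x) = 3*x^2 - 11*x/5 + 2.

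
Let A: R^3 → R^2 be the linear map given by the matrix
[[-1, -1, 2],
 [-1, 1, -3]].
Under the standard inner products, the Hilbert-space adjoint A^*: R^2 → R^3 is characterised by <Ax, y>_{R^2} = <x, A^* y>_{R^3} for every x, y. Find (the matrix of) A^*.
A^* = A^T =
[[-1, -1],
 [-1, 1],
 [2, -3]]

For real matrices with standard dot products, the defining identity <Ax, y> = <x, A^* y> gives (Ax)^T y = x^T (A^*) y, i.e. x^T A^T y = x^T (A^*) y. Since this holds for all x, y, we must have A^* = A^T. Therefore
A^* =
[[-1, -1],
 [-1, 1],
 [2, -3]].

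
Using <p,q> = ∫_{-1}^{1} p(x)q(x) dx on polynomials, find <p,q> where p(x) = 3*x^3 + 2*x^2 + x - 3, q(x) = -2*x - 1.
<p,q> = 14/15

Expand the product: p(x)·q(x) = -6*x^4 - 7*x^3 - 4*x^2 + 5*x + 3.
∫_{-1}^{1} of each monomial x^k gives [2/(k+1) if k even, 0 if k odd]. Integrating term-by-term (or equivalently evaluating the antiderivative F(x) = -6*x^5/5 - 7*x^4/4 - 4*x^3/3 + 5*x^2/2 + 3*x at the endpoints):
  F(1) − F(−1) = 73/60 − (17/60) = 14/15.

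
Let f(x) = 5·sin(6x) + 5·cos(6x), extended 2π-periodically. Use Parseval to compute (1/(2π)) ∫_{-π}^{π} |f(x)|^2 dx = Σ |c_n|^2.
Σ |c_n|^2 = 25

Expand |f|^2 and use orthogonality of {sin(nx), cos(mx)} on [-π, π]:
  ∫_{-π}^{π} sin(nx)^2 dx = π, ∫ cos(mx)^2 dx = π, and cross terms integrate to 0.
So ∫_{-π}^{π} f(x)^2 dx = 5^2 · π + 5^2 · π = (25 + 25)π.
Divide by 2π: (25 + 25)/2 = 25.
By Parseval, this equals Σ |c_n|^2.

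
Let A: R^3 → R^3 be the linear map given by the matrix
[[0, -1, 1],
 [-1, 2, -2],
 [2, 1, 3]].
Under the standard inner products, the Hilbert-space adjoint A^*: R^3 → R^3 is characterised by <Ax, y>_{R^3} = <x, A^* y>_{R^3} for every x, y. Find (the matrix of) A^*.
A^* = A^T =
[[0, -1, 2],
 [-1, 2, 1],
 [1, -2, 3]]

For real matrices with standard dot products, the defining identity <Ax, y> = <x, A^* y> gives (Ax)^T y = x^T (A^*) y, i.e. x^T A^T y = x^T (A^*) y. Since this holds for all x, y, we must have A^* = A^T. Therefore
A^* =
[[0, -1, 2],
 [-1, 2, 1],
 [1, -2, 3]].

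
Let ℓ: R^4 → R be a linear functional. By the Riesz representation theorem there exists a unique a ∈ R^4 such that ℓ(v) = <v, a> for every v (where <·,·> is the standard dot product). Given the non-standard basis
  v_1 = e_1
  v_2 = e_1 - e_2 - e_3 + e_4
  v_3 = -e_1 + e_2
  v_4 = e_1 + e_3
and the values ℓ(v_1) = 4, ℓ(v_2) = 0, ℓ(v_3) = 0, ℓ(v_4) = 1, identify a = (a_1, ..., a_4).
a = (4, 4, -3, -3)

Write a = (a_1, ..., a_4) in the standard basis. For each basis vector v_i, ℓ(v_i) = <v_i, a> is a linear equation in the a_j's. Collect the n equations into a matrix system V a = ℓ, where row i of V is v_i (expressed in the standard basis). Since V is invertible (lower-triangular with 1s on the diagonal, up to permutation), solve by back-substitution:
  V =
[[1, 0, 0, 0],
 [1, -1, -1, 1],
 [-1, 1, 0, 0],
 [1, 0, 1, 0]]
  V a = (4, 0, 0, 1)
Solving gives a = (4, 4, -3, -3).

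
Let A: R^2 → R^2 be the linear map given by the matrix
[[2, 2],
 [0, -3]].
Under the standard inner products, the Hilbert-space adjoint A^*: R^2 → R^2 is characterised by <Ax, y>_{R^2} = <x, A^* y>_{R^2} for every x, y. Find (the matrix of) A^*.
A^* = A^T =
[[2, 0],
 [2, -3]]

For real matrices with standard dot products, the defining identity <Ax, y> = <x, A^* y> gives (Ax)^T y = x^T (A^*) y, i.e. x^T A^T y = x^T (A^*) y. Since this holds for all x, y, we must have A^* = A^T. Therefore
A^* =
[[2, 0],
 [2, -3]].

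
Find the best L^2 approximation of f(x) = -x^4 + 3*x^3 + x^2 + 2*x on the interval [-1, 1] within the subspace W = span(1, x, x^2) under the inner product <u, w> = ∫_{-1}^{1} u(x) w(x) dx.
g(x) = x^2/7 + 19*x/5 + 3/35

The best approximation g ∈ W is the orthogonal projection of f onto W. Writing g = a_0 + a_1 x + a_2 x^2, the coefficients solve the normal equations G · a = b where
  G_{ij} = <φ_i, φ_j> and b_i = <f, φ_i>, with φ_0 = 1, φ_1 = x, φ_2 = x^2.
G =
  [2, 0, 2/3]
  [0, 2/3, 0]
  [2/3, 0, 2/5],
b = (4/15, 38/15, 4/35).
Solving gives a_0 = 3/35, a_1 = 19/5, a_2 = 1/7, so
  g(x) = x^2/7 + 19*x/5 + 3/35.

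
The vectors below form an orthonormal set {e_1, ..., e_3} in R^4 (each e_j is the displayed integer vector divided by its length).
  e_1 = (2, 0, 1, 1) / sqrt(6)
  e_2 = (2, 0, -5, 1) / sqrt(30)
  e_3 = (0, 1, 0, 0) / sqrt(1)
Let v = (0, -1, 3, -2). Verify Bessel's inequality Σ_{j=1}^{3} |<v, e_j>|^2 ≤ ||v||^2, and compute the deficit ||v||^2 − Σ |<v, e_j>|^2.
Σ |<v, e_j>|^2 = 54/5; ||v||^2 = 14; deficit = 16/5

Write each e_j = u_j / sqrt(<u_j, u_j>) where u_j is the displayed integer vector. Then <v, e_j> = <v, u_j> / sqrt(<u_j, u_j>), so |<v, e_j>|^2 = <v, u_j>^2 / <u_j, u_j>.
Coefficients: <v, e_1> = 1/sqrt(6), <v, e_2> = -17/sqrt(30), <v, e_3> = -1/sqrt(1).
Square and sum: Σ |<v, e_j>|^2 = 54/5.
Compute ||v||^2 = v·v = 14.
Deficit = 14 − 54/5 = 16/5 ≥ 0, confirming Bessel's inequality. (The deficit equals ||v − Σ <v,e_j> e_j||^2, the squared distance from v to span{e_j}.)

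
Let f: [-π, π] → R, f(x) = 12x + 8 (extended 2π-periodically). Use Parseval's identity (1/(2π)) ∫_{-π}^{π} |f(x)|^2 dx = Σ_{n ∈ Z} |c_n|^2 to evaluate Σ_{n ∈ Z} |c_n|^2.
Σ |c_n|^2 = 48π^2 + 64

Expand and integrate term by term over [-π, π]:
  ∫ (12x)^2 dx = 144·(2π^3/3); ∫ 2·12·(8)·x dx = 0 (odd integrand); ∫ 8^2 dx = 64·2π.
So (1/(2π)) ∫_{-π}^{π} (12x + 8)^2 dx = 144π^2/3 + 64 = 48π^2 + 64.
Parseval ⇒ Σ |c_n|^2 = 48π^2 + 64.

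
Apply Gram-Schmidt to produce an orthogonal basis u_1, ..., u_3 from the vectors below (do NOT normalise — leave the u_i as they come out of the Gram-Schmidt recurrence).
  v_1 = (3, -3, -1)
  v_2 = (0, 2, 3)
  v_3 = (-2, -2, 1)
Orthogonal basis:
  u_1 = (3, -3, -1)
  u_2 = (27/19, 11/19, 48/19)
  u_3 = (-133/83, -171/83, 114/83)

Apply the Gram-Schmidt recurrence
  u_1 = v_1
  u_i = v_i − Σ_{j<i} ((v_i · u_j) / (u_j · u_j)) · u_j.

Step by step this gives:
  u_1 = (3, -3, -1)
  u_2 = (27/19, 11/19, 48/19)
  u_3 = (-133/83, -171/83, 114/83)

Orthogonality check:
  u_2 · u_1 = 0 (should be 0)
  u_3 · u_1 = 0 (should be 0)
  u_3 · u_2 = 0 (should be 0)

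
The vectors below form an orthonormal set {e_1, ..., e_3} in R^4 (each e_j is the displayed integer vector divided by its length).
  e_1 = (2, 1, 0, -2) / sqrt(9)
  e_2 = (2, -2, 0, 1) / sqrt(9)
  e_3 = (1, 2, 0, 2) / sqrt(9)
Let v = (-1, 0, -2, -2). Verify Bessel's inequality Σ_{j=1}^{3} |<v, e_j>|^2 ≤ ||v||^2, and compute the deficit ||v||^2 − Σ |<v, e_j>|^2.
Σ |<v, e_j>|^2 = 5; ||v||^2 = 9; deficit = 4

Write each e_j = u_j / sqrt(<u_j, u_j>) where u_j is the displayed integer vector. Then <v, e_j> = <v, u_j> / sqrt(<u_j, u_j>), so |<v, e_j>|^2 = <v, u_j>^2 / <u_j, u_j>.
Coefficients: <v, e_1> = 2/sqrt(9), <v, e_2> = -4/sqrt(9), <v, e_3> = -5/sqrt(9).
Square and sum: Σ |<v, e_j>|^2 = 5.
Compute ||v||^2 = v·v = 9.
Deficit = 9 − 5 = 4 ≥ 0, confirming Bessel's inequality. (The deficit equals ||v − Σ <v,e_j> e_j||^2, the squared distance from v to span{e_j}.)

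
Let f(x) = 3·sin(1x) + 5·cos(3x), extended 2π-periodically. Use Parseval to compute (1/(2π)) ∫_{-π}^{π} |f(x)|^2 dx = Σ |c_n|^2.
Σ |c_n|^2 = 17

Expand |f|^2 and use orthogonality of {sin(nx), cos(mx)} on [-π, π]:
  ∫_{-π}^{π} sin(nx)^2 dx = π, ∫ cos(mx)^2 dx = π, and cross terms integrate to 0.
So ∫_{-π}^{π} f(x)^2 dx = 3^2 · π + 5^2 · π = (9 + 25)π.
Divide by 2π: (9 + 25)/2 = 17.
By Parseval, this equals Σ |c_n|^2.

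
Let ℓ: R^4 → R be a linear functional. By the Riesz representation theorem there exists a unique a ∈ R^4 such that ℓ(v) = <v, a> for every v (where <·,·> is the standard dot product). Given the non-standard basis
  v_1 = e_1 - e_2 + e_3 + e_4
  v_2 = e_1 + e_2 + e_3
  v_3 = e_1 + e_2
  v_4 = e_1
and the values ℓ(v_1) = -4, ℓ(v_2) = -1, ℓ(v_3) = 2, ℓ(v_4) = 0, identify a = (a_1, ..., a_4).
a = (0, 2, -3, 1)

Write a = (a_1, ..., a_4) in the standard basis. For each basis vector v_i, ℓ(v_i) = <v_i, a> is a linear equation in the a_j's. Collect the n equations into a matrix system V a = ℓ, where row i of V is v_i (expressed in the standard basis). Since V is invertible (lower-triangular with 1s on the diagonal, up to permutation), solve by back-substitution:
  V =
[[1, -1, 1, 1],
 [1, 1, 1, 0],
 [1, 1, 0, 0],
 [1, 0, 0, 0]]
  V a = (-4, -1, 2, 0)
Solving gives a = (0, 2, -3, 1).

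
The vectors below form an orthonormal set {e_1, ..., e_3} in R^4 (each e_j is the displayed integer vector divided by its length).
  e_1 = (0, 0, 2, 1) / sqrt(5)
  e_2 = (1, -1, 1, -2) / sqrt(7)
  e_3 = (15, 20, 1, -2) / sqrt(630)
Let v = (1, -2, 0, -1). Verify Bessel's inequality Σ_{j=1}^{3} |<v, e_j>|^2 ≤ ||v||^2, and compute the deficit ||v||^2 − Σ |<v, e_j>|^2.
Σ |<v, e_j>|^2 = 83/18; ||v||^2 = 6; deficit = 25/18

Write each e_j = u_j / sqrt(<u_j, u_j>) where u_j is the displayed integer vector. Then <v, e_j> = <v, u_j> / sqrt(<u_j, u_j>), so |<v, e_j>|^2 = <v, u_j>^2 / <u_j, u_j>.
Coefficients: <v, e_1> = -1/sqrt(5), <v, e_2> = 5/sqrt(7), <v, e_3> = -23/sqrt(630).
Square and sum: Σ |<v, e_j>|^2 = 83/18.
Compute ||v||^2 = v·v = 6.
Deficit = 6 − 83/18 = 25/18 ≥ 0, confirming Bessel's inequality. (The deficit equals ||v − Σ <v,e_j> e_j||^2, the squared distance from v to span{e_j}.)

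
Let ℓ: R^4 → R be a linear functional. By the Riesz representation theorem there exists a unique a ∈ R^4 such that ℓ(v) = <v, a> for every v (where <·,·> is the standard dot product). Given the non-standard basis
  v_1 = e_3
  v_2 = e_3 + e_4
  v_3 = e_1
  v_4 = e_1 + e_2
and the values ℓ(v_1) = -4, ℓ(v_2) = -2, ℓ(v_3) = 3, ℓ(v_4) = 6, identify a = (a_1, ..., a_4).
a = (3, 3, -4, 2)

Write a = (a_1, ..., a_4) in the standard basis. For each basis vector v_i, ℓ(v_i) = <v_i, a> is a linear equation in the a_j's. Collect the n equations into a matrix system V a = ℓ, where row i of V is v_i (expressed in the standard basis). Since V is invertible (lower-triangular with 1s on the diagonal, up to permutation), solve by back-substitution:
  V =
[[0, 0, 1, 0],
 [0, 0, 1, 1],
 [1, 0, 0, 0],
 [1, 1, 0, 0]]
  V a = (-4, -2, 3, 6)
Solving gives a = (3, 3, -4, 2).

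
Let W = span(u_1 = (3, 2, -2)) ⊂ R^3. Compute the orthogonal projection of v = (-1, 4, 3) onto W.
proj_W(v) = (-3/17, -2/17, 2/17)

Set up U = [u_1 | ... | u_1] ∈ R^(3×1). The projector onto W = col(U) is P = U (U^T U)^(-1) U^T.
Compute U^T U =
  [17],
and U^T v = (-1).
Solve U^T U · c = U^T v for the coefficients: c = (-1/17). The projection is proj_W(v) = U c.
Check: (v - proj_W(v)) · u_1 = 0  (should be 0).
Result: proj_W(v) = (-3/17, -2/17, 2/17).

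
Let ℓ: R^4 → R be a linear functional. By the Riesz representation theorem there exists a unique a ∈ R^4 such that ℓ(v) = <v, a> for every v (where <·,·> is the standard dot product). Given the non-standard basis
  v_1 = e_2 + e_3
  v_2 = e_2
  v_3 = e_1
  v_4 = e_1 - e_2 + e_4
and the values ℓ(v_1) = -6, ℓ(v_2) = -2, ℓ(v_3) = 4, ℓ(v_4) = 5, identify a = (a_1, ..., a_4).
a = (4, -2, -4, -1)

Write a = (a_1, ..., a_4) in the standard basis. For each basis vector v_i, ℓ(v_i) = <v_i, a> is a linear equation in the a_j's. Collect the n equations into a matrix system V a = ℓ, where row i of V is v_i (expressed in the standard basis). Since V is invertible (lower-triangular with 1s on the diagonal, up to permutation), solve by back-substitution:
  V =
[[0, 1, 1, 0],
 [0, 1, 0, 0],
 [1, 0, 0, 0],
 [1, -1, 0, 1]]
  V a = (-6, -2, 4, 5)
Solving gives a = (4, -2, -4, -1).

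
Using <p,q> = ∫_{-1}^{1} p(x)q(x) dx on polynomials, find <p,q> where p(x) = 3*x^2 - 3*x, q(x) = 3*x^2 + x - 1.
<p,q> = -2/5

Expand the product: p(x)·q(x) = 9*x^4 - 6*x^3 - 6*x^2 + 3*x.
∫_{-1}^{1} of each monomial x^k gives [2/(k+1) if k even, 0 if k odd]. Integrating term-by-term (or equivalently evaluating the antiderivative F(x) = 9*x^5/5 - 3*x^4/2 - 2*x^3 + 3*x^2/2 at the endpoints):
  F(1) − F(−1) = -1/5 − (1/5) = -2/5.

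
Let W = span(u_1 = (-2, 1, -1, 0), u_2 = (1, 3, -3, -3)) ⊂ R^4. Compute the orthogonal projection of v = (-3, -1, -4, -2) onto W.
proj_W(v) = (-93/38, 39/19, -39/19, -27/38)

Set up U = [u_1 | ... | u_2] ∈ R^(4×2). The projector onto W = col(U) is P = U (U^T U)^(-1) U^T.
Compute U^T U =
  [6, 4]
  [4, 28],
and U^T v = (9, 12).
Solve U^T U · c = U^T v for the coefficients: c = (51/38, 9/38). The projection is proj_W(v) = U c.
Check: (v - proj_W(v)) · u_1 = 0  (should be 0).
Check: (v - proj_W(v)) · u_2 = 0  (should be 0).
Result: proj_W(v) = (-93/38, 39/19, -39/19, -27/38).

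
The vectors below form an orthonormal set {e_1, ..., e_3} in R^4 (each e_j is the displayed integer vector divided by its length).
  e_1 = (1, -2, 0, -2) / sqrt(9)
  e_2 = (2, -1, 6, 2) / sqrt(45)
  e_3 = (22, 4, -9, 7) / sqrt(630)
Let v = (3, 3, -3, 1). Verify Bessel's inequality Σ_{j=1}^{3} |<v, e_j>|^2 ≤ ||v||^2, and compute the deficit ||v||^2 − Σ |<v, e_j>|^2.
Σ |<v, e_j>|^2 = 238/9; ||v||^2 = 28; deficit = 14/9

Write each e_j = u_j / sqrt(<u_j, u_j>) where u_j is the displayed integer vector. Then <v, e_j> = <v, u_j> / sqrt(<u_j, u_j>), so |<v, e_j>|^2 = <v, u_j>^2 / <u_j, u_j>.
Coefficients: <v, e_1> = -5/sqrt(9), <v, e_2> = -13/sqrt(45), <v, e_3> = 112/sqrt(630).
Square and sum: Σ |<v, e_j>|^2 = 238/9.
Compute ||v||^2 = v·v = 28.
Deficit = 28 − 238/9 = 14/9 ≥ 0, confirming Bessel's inequality. (The deficit equals ||v − Σ <v,e_j> e_j||^2, the squared distance from v to span{e_j}.)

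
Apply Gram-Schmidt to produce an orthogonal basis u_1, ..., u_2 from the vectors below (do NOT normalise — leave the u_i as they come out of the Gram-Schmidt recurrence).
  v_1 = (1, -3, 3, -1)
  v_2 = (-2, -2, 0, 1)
Orthogonal basis:
  u_1 = (1, -3, 3, -1)
  u_2 = (-43/20, -31/20, -9/20, 23/20)

Apply the Gram-Schmidt recurrence
  u_1 = v_1
  u_i = v_i − Σ_{j<i} ((v_i · u_j) / (u_j · u_j)) · u_j.

Step by step this gives:
  u_1 = (1, -3, 3, -1)
  u_2 = (-43/20, -31/20, -9/20, 23/20)

Orthogonality check:
  u_2 · u_1 = 0 (should be 0)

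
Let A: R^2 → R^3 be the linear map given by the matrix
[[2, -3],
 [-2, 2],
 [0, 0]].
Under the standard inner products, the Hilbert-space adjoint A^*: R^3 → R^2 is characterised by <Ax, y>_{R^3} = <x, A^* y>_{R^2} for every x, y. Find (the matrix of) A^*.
A^* = A^T =
[[2, -2, 0],
 [-3, 2, 0]]

For real matrices with standard dot products, the defining identity <Ax, y> = <x, A^* y> gives (Ax)^T y = x^T (A^*) y, i.e. x^T A^T y = x^T (A^*) y. Since this holds for all x, y, we must have A^* = A^T. Therefore
A^* =
[[2, -2, 0],
 [-3, 2, 0]].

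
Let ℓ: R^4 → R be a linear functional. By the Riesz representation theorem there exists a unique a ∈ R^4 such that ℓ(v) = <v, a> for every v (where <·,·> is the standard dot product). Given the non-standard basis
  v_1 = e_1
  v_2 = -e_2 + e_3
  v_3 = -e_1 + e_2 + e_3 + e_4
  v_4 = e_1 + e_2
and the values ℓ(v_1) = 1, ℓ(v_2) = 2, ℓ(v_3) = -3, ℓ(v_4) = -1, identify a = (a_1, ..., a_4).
a = (1, -2, 0, 0)

Write a = (a_1, ..., a_4) in the standard basis. For each basis vector v_i, ℓ(v_i) = <v_i, a> is a linear equation in the a_j's. Collect the n equations into a matrix system V a = ℓ, where row i of V is v_i (expressed in the standard basis). Since V is invertible (lower-triangular with 1s on the diagonal, up to permutation), solve by back-substitution:
  V =
[[1, 0, 0, 0],
 [0, -1, 1, 0],
 [-1, 1, 1, 1],
 [1, 1, 0, 0]]
  V a = (1, 2, -3, -1)
Solving gives a = (1, -2, 0, 0).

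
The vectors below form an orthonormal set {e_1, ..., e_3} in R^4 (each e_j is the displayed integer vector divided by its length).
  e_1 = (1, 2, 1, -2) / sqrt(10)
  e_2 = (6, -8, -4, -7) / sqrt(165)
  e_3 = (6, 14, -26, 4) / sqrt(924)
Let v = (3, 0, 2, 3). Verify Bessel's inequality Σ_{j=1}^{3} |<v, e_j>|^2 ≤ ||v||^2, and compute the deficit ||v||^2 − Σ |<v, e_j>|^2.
Σ |<v, e_j>|^2 = 19/14; ||v||^2 = 22; deficit = 289/14

Write each e_j = u_j / sqrt(<u_j, u_j>) where u_j is the displayed integer vector. Then <v, e_j> = <v, u_j> / sqrt(<u_j, u_j>), so |<v, e_j>|^2 = <v, u_j>^2 / <u_j, u_j>.
Coefficients: <v, e_1> = -1/sqrt(10), <v, e_2> = -11/sqrt(165), <v, e_3> = -22/sqrt(924).
Square and sum: Σ |<v, e_j>|^2 = 19/14.
Compute ||v||^2 = v·v = 22.
Deficit = 22 − 19/14 = 289/14 ≥ 0, confirming Bessel's inequality. (The deficit equals ||v − Σ <v,e_j> e_j||^2, the squared distance from v to span{e_j}.)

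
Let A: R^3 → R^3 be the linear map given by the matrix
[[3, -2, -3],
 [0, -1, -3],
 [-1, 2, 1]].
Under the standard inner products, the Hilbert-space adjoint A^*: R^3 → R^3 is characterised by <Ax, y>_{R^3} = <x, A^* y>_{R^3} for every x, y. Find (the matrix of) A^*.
A^* = A^T =
[[3, 0, -1],
 [-2, -1, 2],
 [-3, -3, 1]]

For real matrices with standard dot products, the defining identity <Ax, y> = <x, A^* y> gives (Ax)^T y = x^T (A^*) y, i.e. x^T A^T y = x^T (A^*) y. Since this holds for all x, y, we must have A^* = A^T. Therefore
A^* =
[[3, 0, -1],
 [-2, -1, 2],
 [-3, -3, 1]].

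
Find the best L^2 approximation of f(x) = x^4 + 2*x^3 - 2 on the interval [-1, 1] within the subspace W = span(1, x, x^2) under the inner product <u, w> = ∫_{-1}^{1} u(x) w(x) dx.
g(x) = 6*x^2/7 + 6*x/5 - 73/35

The best approximation g ∈ W is the orthogonal projection of f onto W. Writing g = a_0 + a_1 x + a_2 x^2, the coefficients solve the normal equations G · a = b where
  G_{ij} = <φ_i, φ_j> and b_i = <f, φ_i>, with φ_0 = 1, φ_1 = x, φ_2 = x^2.
G =
  [2, 0, 2/3]
  [0, 2/3, 0]
  [2/3, 0, 2/5],
b = (-18/5, 4/5, -22/21).
Solving gives a_0 = -73/35, a_1 = 6/5, a_2 = 6/7, so
  g(x) = 6*x^2/7 + 6*x/5 - 73/35.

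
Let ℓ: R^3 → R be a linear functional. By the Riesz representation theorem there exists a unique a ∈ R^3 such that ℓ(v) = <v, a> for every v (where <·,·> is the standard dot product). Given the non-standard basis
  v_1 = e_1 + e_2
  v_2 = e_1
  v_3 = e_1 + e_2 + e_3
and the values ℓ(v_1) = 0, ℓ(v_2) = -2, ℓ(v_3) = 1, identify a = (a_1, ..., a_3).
a = (-2, 2, 1)

Write a = (a_1, ..., a_3) in the standard basis. For each basis vector v_i, ℓ(v_i) = <v_i, a> is a linear equation in the a_j's. Collect the n equations into a matrix system V a = ℓ, where row i of V is v_i (expressed in the standard basis). Since V is invertible (lower-triangular with 1s on the diagonal, up to permutation), solve by back-substitution:
  V =
[[1, 1, 0],
 [1, 0, 0],
 [1, 1, 1]]
  V a = (0, -2, 1)
Solving gives a = (-2, 2, 1).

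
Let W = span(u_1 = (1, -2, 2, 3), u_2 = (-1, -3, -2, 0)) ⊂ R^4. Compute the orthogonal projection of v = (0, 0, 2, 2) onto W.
proj_W(v) = (226/251, -42/251, 452/251, 432/251)

Set up U = [u_1 | ... | u_2] ∈ R^(4×2). The projector onto W = col(U) is P = U (U^T U)^(-1) U^T.
Compute U^T U =
  [18, 1]
  [1, 14],
and U^T v = (10, -4).
Solve U^T U · c = U^T v for the coefficients: c = (144/251, -82/251). The projection is proj_W(v) = U c.
Check: (v - proj_W(v)) · u_1 = 0  (should be 0).
Check: (v - proj_W(v)) · u_2 = 0  (should be 0).
Result: proj_W(v) = (226/251, -42/251, 452/251, 432/251).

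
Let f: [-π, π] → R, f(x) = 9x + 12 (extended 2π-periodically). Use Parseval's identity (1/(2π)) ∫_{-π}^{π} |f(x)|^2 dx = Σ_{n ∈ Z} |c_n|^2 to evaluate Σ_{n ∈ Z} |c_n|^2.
Σ |c_n|^2 = 27π^2 + 144

Expand and integrate term by term over [-π, π]:
  ∫ (9x)^2 dx = 81·(2π^3/3); ∫ 2·9·(12)·x dx = 0 (odd integrand); ∫ 12^2 dx = 144·2π.
So (1/(2π)) ∫_{-π}^{π} (9x + 12)^2 dx = 81π^2/3 + 144 = 27π^2 + 144.
Parseval ⇒ Σ |c_n|^2 = 27π^2 + 144.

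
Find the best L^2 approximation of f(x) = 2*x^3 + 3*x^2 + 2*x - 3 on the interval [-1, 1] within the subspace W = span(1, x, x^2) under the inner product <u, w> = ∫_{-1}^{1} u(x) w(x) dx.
g(x) = 3*x^2 + 16*x/5 - 3

The best approximation g ∈ W is the orthogonal projection of f onto W. Writing g = a_0 + a_1 x + a_2 x^2, the coefficients solve the normal equations G · a = b where
  G_{ij} = <φ_i, φ_j> and b_i = <f, φ_i>, with φ_0 = 1, φ_1 = x, φ_2 = x^2.
G =
  [2, 0, 2/3]
  [0, 2/3, 0]
  [2/3, 0, 2/5],
b = (-4, 32/15, -4/5).
Solving gives a_0 = -3, a_1 = 16/5, a_2 = 3, so
  g(x) = 3*x^2 + 16*x/5 - 3.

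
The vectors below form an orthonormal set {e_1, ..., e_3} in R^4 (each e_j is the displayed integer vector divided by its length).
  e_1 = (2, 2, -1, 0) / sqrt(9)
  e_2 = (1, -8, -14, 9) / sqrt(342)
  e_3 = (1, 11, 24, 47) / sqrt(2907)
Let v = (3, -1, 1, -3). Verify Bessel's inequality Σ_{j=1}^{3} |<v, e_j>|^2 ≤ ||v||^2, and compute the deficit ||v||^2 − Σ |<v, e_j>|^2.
Σ |<v, e_j>|^2 = 1378/153; ||v||^2 = 20; deficit = 1682/153

Write each e_j = u_j / sqrt(<u_j, u_j>) where u_j is the displayed integer vector. Then <v, e_j> = <v, u_j> / sqrt(<u_j, u_j>), so |<v, e_j>|^2 = <v, u_j>^2 / <u_j, u_j>.
Coefficients: <v, e_1> = 3/sqrt(9), <v, e_2> = -30/sqrt(342), <v, e_3> = -125/sqrt(2907).
Square and sum: Σ |<v, e_j>|^2 = 1378/153.
Compute ||v||^2 = v·v = 20.
Deficit = 20 − 1378/153 = 1682/153 ≥ 0, confirming Bessel's inequality. (The deficit equals ||v − Σ <v,e_j> e_j||^2, the squared distance from v to span{e_j}.)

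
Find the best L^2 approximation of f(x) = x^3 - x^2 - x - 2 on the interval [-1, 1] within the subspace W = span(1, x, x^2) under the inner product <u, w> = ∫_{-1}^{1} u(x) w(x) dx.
g(x) = -x^2 - 2*x/5 - 2

The best approximation g ∈ W is the orthogonal projection of f onto W. Writing g = a_0 + a_1 x + a_2 x^2, the coefficients solve the normal equations G · a = b where
  G_{ij} = <φ_i, φ_j> and b_i = <f, φ_i>, with φ_0 = 1, φ_1 = x, φ_2 = x^2.
G =
  [2, 0, 2/3]
  [0, 2/3, 0]
  [2/3, 0, 2/5],
b = (-14/3, -4/15, -26/15).
Solving gives a_0 = -2, a_1 = -2/5, a_2 = -1, so
  g(x) = -x^2 - 2*x/5 - 2.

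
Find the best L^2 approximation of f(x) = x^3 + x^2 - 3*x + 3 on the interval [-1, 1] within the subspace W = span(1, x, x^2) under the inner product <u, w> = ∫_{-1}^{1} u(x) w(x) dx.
g(x) = x^2 - 12*x/5 + 3

The best approximation g ∈ W is the orthogonal projection of f onto W. Writing g = a_0 + a_1 x + a_2 x^2, the coefficients solve the normal equations G · a = b where
  G_{ij} = <φ_i, φ_j> and b_i = <f, φ_i>, with φ_0 = 1, φ_1 = x, φ_2 = x^2.
G =
  [2, 0, 2/3]
  [0, 2/3, 0]
  [2/3, 0, 2/5],
b = (20/3, -8/5, 12/5).
Solving gives a_0 = 3, a_1 = -12/5, a_2 = 1, so
  g(x) = x^2 - 12*x/5 + 3.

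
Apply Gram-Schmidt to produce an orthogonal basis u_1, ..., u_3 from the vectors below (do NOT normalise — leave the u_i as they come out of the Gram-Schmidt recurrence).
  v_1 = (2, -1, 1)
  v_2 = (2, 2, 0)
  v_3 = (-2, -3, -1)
Orthogonal basis:
  u_1 = (2, -1, 1)
  u_2 = (4/3, 7/3, -1/3)
  u_3 = (4/11, -4/11, -12/11)

Apply the Gram-Schmidt recurrence
  u_1 = v_1
  u_i = v_i − Σ_{j<i} ((v_i · u_j) / (u_j · u_j)) · u_j.

Step by step this gives:
  u_1 = (2, -1, 1)
  u_2 = (4/3, 7/3, -1/3)
  u_3 = (4/11, -4/11, -12/11)

Orthogonality check:
  u_2 · u_1 = 0 (should be 0)
  u_3 · u_1 = 0 (should be 0)
  u_3 · u_2 = 0 (should be 0)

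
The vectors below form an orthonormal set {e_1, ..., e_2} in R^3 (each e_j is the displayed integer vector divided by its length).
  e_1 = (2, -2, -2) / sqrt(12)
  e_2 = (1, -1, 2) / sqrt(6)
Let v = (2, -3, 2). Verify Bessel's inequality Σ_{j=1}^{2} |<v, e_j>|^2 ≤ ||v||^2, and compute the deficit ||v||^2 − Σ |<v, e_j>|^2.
Σ |<v, e_j>|^2 = 33/2; ||v||^2 = 17; deficit = 1/2

Write each e_j = u_j / sqrt(<u_j, u_j>) where u_j is the displayed integer vector. Then <v, e_j> = <v, u_j> / sqrt(<u_j, u_j>), so |<v, e_j>|^2 = <v, u_j>^2 / <u_j, u_j>.
Coefficients: <v, e_1> = 6/sqrt(12), <v, e_2> = 9/sqrt(6).
Square and sum: Σ |<v, e_j>|^2 = 33/2.
Compute ||v||^2 = v·v = 17.
Deficit = 17 − 33/2 = 1/2 ≥ 0, confirming Bessel's inequality. (The deficit equals ||v − Σ <v,e_j> e_j||^2, the squared distance from v to span{e_j}.)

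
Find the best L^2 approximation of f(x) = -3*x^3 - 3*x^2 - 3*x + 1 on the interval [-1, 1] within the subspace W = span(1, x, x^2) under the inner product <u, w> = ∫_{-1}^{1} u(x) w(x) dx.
g(x) = -3*x^2 - 24*x/5 + 1

The best approximation g ∈ W is the orthogonal projection of f onto W. Writing g = a_0 + a_1 x + a_2 x^2, the coefficients solve the normal equations G · a = b where
  G_{ij} = <φ_i, φ_j> and b_i = <f, φ_i>, with φ_0 = 1, φ_1 = x, φ_2 = x^2.
G =
  [2, 0, 2/3]
  [0, 2/3, 0]
  [2/3, 0, 2/5],
b = (0, -16/5, -8/15).
Solving gives a_0 = 1, a_1 = -24/5, a_2 = -3, so
  g(x) = -3*x^2 - 24*x/5 + 1.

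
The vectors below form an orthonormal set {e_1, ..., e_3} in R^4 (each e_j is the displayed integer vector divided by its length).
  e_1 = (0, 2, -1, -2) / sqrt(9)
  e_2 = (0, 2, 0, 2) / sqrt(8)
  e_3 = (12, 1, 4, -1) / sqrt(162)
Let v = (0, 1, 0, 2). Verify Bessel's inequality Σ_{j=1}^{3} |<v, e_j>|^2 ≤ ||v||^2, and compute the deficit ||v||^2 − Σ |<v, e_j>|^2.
Σ |<v, e_j>|^2 = 401/81; ||v||^2 = 5; deficit = 4/81

Write each e_j = u_j / sqrt(<u_j, u_j>) where u_j is the displayed integer vector. Then <v, e_j> = <v, u_j> / sqrt(<u_j, u_j>), so |<v, e_j>|^2 = <v, u_j>^2 / <u_j, u_j>.
Coefficients: <v, e_1> = -2/sqrt(9), <v, e_2> = 6/sqrt(8), <v, e_3> = -1/sqrt(162).
Square and sum: Σ |<v, e_j>|^2 = 401/81.
Compute ||v||^2 = v·v = 5.
Deficit = 5 − 401/81 = 4/81 ≥ 0, confirming Bessel's inequality. (The deficit equals ||v − Σ <v,e_j> e_j||^2, the squared distance from v to span{e_j}.)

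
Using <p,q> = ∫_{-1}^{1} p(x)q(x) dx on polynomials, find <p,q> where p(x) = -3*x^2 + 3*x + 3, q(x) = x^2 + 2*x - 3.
<p,q> = -36/5

Expand the product: p(x)·q(x) = -3*x^4 - 3*x^3 + 18*x^2 - 3*x - 9.
∫_{-1}^{1} of each monomial x^k gives [2/(k+1) if k even, 0 if k odd]. Integrating term-by-term (or equivalently evaluating the antiderivative F(x) = -3*x^5/5 - 3*x^4/4 + 6*x^3 - 3*x^2/2 - 9*x at the endpoints):
  F(1) − F(−1) = -117/20 − (27/20) = -36/5.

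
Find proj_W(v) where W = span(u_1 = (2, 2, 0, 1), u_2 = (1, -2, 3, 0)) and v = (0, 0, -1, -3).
proj_W(v) = (-129/122, -15/61, -99/122, -24/61)

Set up U = [u_1 | ... | u_2] ∈ R^(4×2). The projector onto W = col(U) is P = U (U^T U)^(-1) U^T.
Compute U^T U =
  [9, -2]
  [-2, 14],
and U^T v = (-3, -3).
Solve U^T U · c = U^T v for the coefficients: c = (-24/61, -33/122). The projection is proj_W(v) = U c.
Check: (v - proj_W(v)) · u_1 = 0  (should be 0).
Check: (v - proj_W(v)) · u_2 = 0  (should be 0).
Result: proj_W(v) = (-129/122, -15/61, -99/122, -24/61).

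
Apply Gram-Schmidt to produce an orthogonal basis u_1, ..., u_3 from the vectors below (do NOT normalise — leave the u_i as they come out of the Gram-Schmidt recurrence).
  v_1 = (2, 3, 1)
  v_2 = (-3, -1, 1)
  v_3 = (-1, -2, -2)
Orthogonal basis:
  u_1 = (2, 3, 1)
  u_2 = (-13/7, 5/7, 11/7)
  u_3 = (-16/45, 4/9, -28/45)

Apply the Gram-Schmidt recurrence
  u_1 = v_1
  u_i = v_i − Σ_{j<i} ((v_i · u_j) / (u_j · u_j)) · u_j.

Step by step this gives:
  u_1 = (2, 3, 1)
  u_2 = (-13/7, 5/7, 11/7)
  u_3 = (-16/45, 4/9, -28/45)

Orthogonality check:
  u_2 · u_1 = 0 (should be 0)
  u_3 · u_1 = 0 (should be 0)
  u_3 · u_2 = 0 (should be 0)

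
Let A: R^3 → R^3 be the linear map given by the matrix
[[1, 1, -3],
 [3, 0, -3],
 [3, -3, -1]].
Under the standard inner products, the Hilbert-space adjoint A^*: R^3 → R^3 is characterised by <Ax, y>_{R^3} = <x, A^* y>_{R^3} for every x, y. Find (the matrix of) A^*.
A^* = A^T =
[[1, 3, 3],
 [1, 0, -3],
 [-3, -3, -1]]

For real matrices with standard dot products, the defining identity <Ax, y> = <x, A^* y> gives (Ax)^T y = x^T (A^*) y, i.e. x^T A^T y = x^T (A^*) y. Since this holds for all x, y, we must have A^* = A^T. Therefore
A^* =
[[1, 3, 3],
 [1, 0, -3],
 [-3, -3, -1]].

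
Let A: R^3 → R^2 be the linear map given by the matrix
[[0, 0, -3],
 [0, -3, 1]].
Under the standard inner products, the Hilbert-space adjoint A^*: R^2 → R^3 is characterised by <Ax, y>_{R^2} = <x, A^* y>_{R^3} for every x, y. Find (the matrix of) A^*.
A^* = A^T =
[[0, 0],
 [0, -3],
 [-3, 1]]

For real matrices with standard dot products, the defining identity <Ax, y> = <x, A^* y> gives (Ax)^T y = x^T (A^*) y, i.e. x^T A^T y = x^T (A^*) y. Since this holds for all x, y, we must have A^* = A^T. Therefore
A^* =
[[0, 0],
 [0, -3],
 [-3, 1]].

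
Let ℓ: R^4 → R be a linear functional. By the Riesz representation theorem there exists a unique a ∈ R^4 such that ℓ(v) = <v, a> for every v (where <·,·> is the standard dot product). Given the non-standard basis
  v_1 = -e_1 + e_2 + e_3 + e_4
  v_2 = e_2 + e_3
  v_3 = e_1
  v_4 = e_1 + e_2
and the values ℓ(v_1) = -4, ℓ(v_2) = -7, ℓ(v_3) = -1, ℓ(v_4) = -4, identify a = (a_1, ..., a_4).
a = (-1, -3, -4, 2)

Write a = (a_1, ..., a_4) in the standard basis. For each basis vector v_i, ℓ(v_i) = <v_i, a> is a linear equation in the a_j's. Collect the n equations into a matrix system V a = ℓ, where row i of V is v_i (expressed in the standard basis). Since V is invertible (lower-triangular with 1s on the diagonal, up to permutation), solve by back-substitution:
  V =
[[-1, 1, 1, 1],
 [0, 1, 1, 0],
 [1, 0, 0, 0],
 [1, 1, 0, 0]]
  V a = (-4, -7, -1, -4)
Solving gives a = (-1, -3, -4, 2).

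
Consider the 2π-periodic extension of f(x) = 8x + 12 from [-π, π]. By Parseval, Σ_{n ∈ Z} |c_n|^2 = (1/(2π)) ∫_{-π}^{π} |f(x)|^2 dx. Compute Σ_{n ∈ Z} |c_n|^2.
Σ |c_n|^2 = 64π^2/3 + 144

Expand and integrate term by term over [-π, π]:
  ∫ (8x)^2 dx = 64·(2π^3/3); ∫ 2·8·(12)·x dx = 0 (odd integrand); ∫ 12^2 dx = 144·2π.
So (1/(2π)) ∫_{-π}^{π} (8x + 12)^2 dx = 64π^2/3 + 144 = 64π^2/3 + 144.
Parseval ⇒ Σ |c_n|^2 = 64π^2/3 + 144.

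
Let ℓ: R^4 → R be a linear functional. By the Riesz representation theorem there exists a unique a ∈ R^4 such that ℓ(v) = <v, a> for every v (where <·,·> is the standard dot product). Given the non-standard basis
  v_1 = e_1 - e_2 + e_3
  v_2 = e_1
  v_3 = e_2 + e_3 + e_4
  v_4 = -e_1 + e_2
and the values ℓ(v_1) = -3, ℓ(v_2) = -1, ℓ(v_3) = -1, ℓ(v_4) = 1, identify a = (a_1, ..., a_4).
a = (-1, 0, -2, 1)

Write a = (a_1, ..., a_4) in the standard basis. For each basis vector v_i, ℓ(v_i) = <v_i, a> is a linear equation in the a_j's. Collect the n equations into a matrix system V a = ℓ, where row i of V is v_i (expressed in the standard basis). Since V is invertible (lower-triangular with 1s on the diagonal, up to permutation), solve by back-substitution:
  V =
[[1, -1, 1, 0],
 [1, 0, 0, 0],
 [0, 1, 1, 1],
 [-1, 1, 0, 0]]
  V a = (-3, -1, -1, 1)
Solving gives a = (-1, 0, -2, 1).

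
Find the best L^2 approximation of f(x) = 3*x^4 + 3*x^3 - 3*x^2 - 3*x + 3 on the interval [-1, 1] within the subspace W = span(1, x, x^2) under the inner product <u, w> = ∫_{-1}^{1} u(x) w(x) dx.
g(x) = -3*x^2/7 - 6*x/5 + 96/35

The best approximation g ∈ W is the orthogonal projection of f onto W. Writing g = a_0 + a_1 x + a_2 x^2, the coefficients solve the normal equations G · a = b where
  G_{ij} = <φ_i, φ_j> and b_i = <f, φ_i>, with φ_0 = 1, φ_1 = x, φ_2 = x^2.
G =
  [2, 0, 2/3]
  [0, 2/3, 0]
  [2/3, 0, 2/5],
b = (26/5, -4/5, 58/35).
Solving gives a_0 = 96/35, a_1 = -6/5, a_2 = -3/7, so
  g(x) = -3*x^2/7 - 6*x/5 + 96/35.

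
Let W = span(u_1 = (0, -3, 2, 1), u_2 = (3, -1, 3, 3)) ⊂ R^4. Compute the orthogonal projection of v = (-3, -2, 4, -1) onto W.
proj_W(v) = (-48/31, -223/62, 37/31, -11/62)

Set up U = [u_1 | ... | u_2] ∈ R^(4×2). The projector onto W = col(U) is P = U (U^T U)^(-1) U^T.
Compute U^T U =
  [14, 12]
  [12, 28],
and U^T v = (13, 2).
Solve U^T U · c = U^T v for the coefficients: c = (85/62, -16/31). The projection is proj_W(v) = U c.
Check: (v - proj_W(v)) · u_1 = 0  (should be 0).
Check: (v - proj_W(v)) · u_2 = 0  (should be 0).
Result: proj_W(v) = (-48/31, -223/62, 37/31, -11/62).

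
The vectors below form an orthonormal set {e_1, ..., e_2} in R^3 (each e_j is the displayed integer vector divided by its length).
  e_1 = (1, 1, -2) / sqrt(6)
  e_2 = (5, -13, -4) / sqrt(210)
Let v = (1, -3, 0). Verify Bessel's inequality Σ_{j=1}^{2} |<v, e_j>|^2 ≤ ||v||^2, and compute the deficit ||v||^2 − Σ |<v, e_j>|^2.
Σ |<v, e_j>|^2 = 346/35; ||v||^2 = 10; deficit = 4/35

Write each e_j = u_j / sqrt(<u_j, u_j>) where u_j is the displayed integer vector. Then <v, e_j> = <v, u_j> / sqrt(<u_j, u_j>), so |<v, e_j>|^2 = <v, u_j>^2 / <u_j, u_j>.
Coefficients: <v, e_1> = -2/sqrt(6), <v, e_2> = 44/sqrt(210).
Square and sum: Σ |<v, e_j>|^2 = 346/35.
Compute ||v||^2 = v·v = 10.
Deficit = 10 − 346/35 = 4/35 ≥ 0, confirming Bessel's inequality. (The deficit equals ||v − Σ <v,e_j> e_j||^2, the squared distance from v to span{e_j}.)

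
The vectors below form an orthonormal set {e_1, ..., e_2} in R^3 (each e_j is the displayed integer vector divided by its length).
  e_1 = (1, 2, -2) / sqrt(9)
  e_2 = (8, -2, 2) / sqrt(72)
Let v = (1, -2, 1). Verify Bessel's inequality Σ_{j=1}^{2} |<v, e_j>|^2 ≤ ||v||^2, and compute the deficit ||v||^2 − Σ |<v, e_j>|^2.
Σ |<v, e_j>|^2 = 11/2; ||v||^2 = 6; deficit = 1/2

Write each e_j = u_j / sqrt(<u_j, u_j>) where u_j is the displayed integer vector. Then <v, e_j> = <v, u_j> / sqrt(<u_j, u_j>), so |<v, e_j>|^2 = <v, u_j>^2 / <u_j, u_j>.
Coefficients: <v, e_1> = -5/sqrt(9), <v, e_2> = 14/sqrt(72).
Square and sum: Σ |<v, e_j>|^2 = 11/2.
Compute ||v||^2 = v·v = 6.
Deficit = 6 − 11/2 = 1/2 ≥ 0, confirming Bessel's inequality. (The deficit equals ||v − Σ <v,e_j> e_j||^2, the squared distance from v to span{e_j}.)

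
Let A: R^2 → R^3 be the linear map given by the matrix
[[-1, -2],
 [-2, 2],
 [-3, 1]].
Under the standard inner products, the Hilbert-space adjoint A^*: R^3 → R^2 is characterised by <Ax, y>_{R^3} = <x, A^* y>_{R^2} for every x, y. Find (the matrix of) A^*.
A^* = A^T =
[[-1, -2, -3],
 [-2, 2, 1]]

For real matrices with standard dot products, the defining identity <Ax, y> = <x, A^* y> gives (Ax)^T y = x^T (A^*) y, i.e. x^T A^T y = x^T (A^*) y. Since this holds for all x, y, we must have A^* = A^T. Therefore
A^* =
[[-1, -2, -3],
 [-2, 2, 1]].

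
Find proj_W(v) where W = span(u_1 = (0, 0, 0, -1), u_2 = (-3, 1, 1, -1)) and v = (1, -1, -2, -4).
proj_W(v) = (18/11, -6/11, -6/11, -4)

Set up U = [u_1 | ... | u_2] ∈ R^(4×2). The projector onto W = col(U) is P = U (U^T U)^(-1) U^T.
Compute U^T U =
  [1, 1]
  [1, 12],
and U^T v = (4, -2).
Solve U^T U · c = U^T v for the coefficients: c = (50/11, -6/11). The projection is proj_W(v) = U c.
Check: (v - proj_W(v)) · u_1 = 0  (should be 0).
Check: (v - proj_W(v)) · u_2 = 0  (should be 0).
Result: proj_W(v) = (18/11, -6/11, -6/11, -4).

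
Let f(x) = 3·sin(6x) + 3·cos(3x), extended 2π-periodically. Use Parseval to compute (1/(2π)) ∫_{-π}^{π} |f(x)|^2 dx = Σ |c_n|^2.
Σ |c_n|^2 = 9

Expand |f|^2 and use orthogonality of {sin(nx), cos(mx)} on [-π, π]:
  ∫_{-π}^{π} sin(nx)^2 dx = π, ∫ cos(mx)^2 dx = π, and cross terms integrate to 0.
So ∫_{-π}^{π} f(x)^2 dx = 3^2 · π + 3^2 · π = (9 + 9)π.
Divide by 2π: (9 + 9)/2 = 9.
By Parseval, this equals Σ |c_n|^2.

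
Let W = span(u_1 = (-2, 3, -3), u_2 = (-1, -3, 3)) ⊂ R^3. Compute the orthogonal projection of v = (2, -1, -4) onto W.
proj_W(v) = (2, 3/2, -3/2)

Set up U = [u_1 | ... | u_2] ∈ R^(3×2). The projector onto W = col(U) is P = U (U^T U)^(-1) U^T.
Compute U^T U =
  [22, -16]
  [-16, 19],
and U^T v = (5, -11).
Solve U^T U · c = U^T v for the coefficients: c = (-1/2, -1). The projection is proj_W(v) = U c.
Check: (v - proj_W(v)) · u_1 = 0  (should be 0).
Check: (v - proj_W(v)) · u_2 = 0  (should be 0).
Result: proj_W(v) = (2, 3/2, -3/2).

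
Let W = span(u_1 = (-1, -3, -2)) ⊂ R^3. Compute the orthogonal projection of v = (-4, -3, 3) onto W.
proj_W(v) = (-1/2, -3/2, -1)

Set up U = [u_1 | ... | u_1] ∈ R^(3×1). The projector onto W = col(U) is P = U (U^T U)^(-1) U^T.
Compute U^T U =
  [14],
and U^T v = (7).
Solve U^T U · c = U^T v for the coefficients: c = (1/2). The projection is proj_W(v) = U c.
Check: (v - proj_W(v)) · u_1 = 0  (should be 0).
Result: proj_W(v) = (-1/2, -3/2, -1).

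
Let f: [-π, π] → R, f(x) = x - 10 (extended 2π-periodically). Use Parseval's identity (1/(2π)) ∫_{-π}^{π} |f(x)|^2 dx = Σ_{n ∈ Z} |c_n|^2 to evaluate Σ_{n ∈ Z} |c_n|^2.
Σ |c_n|^2 = π^2/3 + 100

Expand and integrate term by term over [-π, π]:
  ∫ (x)^2 dx = 1·(2π^3/3); ∫ 2·1·(-10)·x dx = 0 (odd integrand); ∫ (-10)^2 dx = 100·2π.
So (1/(2π)) ∫_{-π}^{π} (x - 10)^2 dx = 1π^2/3 + 100 = π^2/3 + 100.
Parseval ⇒ Σ |c_n|^2 = π^2/3 + 100.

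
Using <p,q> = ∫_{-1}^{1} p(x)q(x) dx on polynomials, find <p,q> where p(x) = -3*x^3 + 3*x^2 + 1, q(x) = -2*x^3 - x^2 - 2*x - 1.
<p,q> = -184/105

Expand the product: p(x)·q(x) = 6*x^6 - 3*x^5 + 3*x^4 - 5*x^3 - 4*x^2 - 2*x - 1.
∫_{-1}^{1} of each monomial x^k gives [2/(k+1) if k even, 0 if k odd]. Integrating term-by-term (or equivalently evaluating the antiderivative F(x) = 6*x^7/7 - x^6/2 + 3*x^5/5 - 5*x^4/4 - 4*x^3/3 - x^2 - x at the endpoints):
  F(1) − F(−1) = -1523/420 − (-787/420) = -184/105.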